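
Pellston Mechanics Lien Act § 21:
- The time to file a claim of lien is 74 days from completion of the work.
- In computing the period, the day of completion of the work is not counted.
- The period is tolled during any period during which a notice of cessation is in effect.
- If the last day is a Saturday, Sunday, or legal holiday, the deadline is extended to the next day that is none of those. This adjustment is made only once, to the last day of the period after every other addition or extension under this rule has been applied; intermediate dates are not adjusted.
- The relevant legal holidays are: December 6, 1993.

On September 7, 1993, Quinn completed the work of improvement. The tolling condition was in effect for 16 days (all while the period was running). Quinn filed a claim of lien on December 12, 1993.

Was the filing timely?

74 days after September 7, 1993 is November 20, 1993.
Tolling adds 16 days: November 20, 1993 + 16 days = December 6, 1993.
December 6, 1993 is a listed holiday. The next qualifying day is December 7, 1993.
The deadline is December 7, 1993; the filing on December 12, 1993 is after that date.

No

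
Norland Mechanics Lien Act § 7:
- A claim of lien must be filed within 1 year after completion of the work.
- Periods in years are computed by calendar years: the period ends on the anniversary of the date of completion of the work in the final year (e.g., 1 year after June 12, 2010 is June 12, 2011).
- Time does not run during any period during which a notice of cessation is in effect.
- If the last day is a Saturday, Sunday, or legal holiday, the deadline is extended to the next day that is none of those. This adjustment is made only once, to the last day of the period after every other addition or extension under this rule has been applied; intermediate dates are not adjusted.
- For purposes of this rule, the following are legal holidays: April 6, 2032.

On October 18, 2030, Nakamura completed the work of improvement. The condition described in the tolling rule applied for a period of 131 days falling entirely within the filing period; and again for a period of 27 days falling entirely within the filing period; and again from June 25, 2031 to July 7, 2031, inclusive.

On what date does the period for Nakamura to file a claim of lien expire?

1 year after October 18, 2030 is October 18, 2031.
Tolling adds 131 days: October 18, 2031 + 131 days = February 26, 2032.
Tolling adds 27 days: February 26, 2032 + 27 days = March 24, 2032.
From June 25, 2031 through July 7, 2031 inclusive is 13 days; tolling adds 13 days: March 24, 2032 + 13 days = April 6, 2032.
April 6, 2032 is a listed holiday. The next qualifying day is April 7, 2032.

April 7, 2032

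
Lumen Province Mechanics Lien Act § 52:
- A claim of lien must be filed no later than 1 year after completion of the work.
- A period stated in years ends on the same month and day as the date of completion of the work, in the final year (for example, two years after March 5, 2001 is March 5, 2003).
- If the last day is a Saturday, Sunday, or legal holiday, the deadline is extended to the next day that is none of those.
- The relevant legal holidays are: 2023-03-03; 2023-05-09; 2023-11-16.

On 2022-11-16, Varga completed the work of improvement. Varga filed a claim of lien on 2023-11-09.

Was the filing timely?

Yes

1 year after 2022-11-16 is November 16, 2023.
November 16, 2023 is a listed holiday. The next qualifying day is November 17, 2023.
The deadline is November 17, 2023; the filing on November 9, 2023 is on or before that date.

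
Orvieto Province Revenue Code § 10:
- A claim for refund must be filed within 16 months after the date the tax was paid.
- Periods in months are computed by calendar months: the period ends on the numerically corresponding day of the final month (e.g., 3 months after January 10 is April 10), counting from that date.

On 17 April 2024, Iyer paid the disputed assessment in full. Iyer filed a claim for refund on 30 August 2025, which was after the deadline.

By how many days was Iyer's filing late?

13 days

16 months after 17 April 2024 is August 17, 2025.
The deadline is August 17, 2025; from August 17, 2025 to August 30, 2025 is 13 days.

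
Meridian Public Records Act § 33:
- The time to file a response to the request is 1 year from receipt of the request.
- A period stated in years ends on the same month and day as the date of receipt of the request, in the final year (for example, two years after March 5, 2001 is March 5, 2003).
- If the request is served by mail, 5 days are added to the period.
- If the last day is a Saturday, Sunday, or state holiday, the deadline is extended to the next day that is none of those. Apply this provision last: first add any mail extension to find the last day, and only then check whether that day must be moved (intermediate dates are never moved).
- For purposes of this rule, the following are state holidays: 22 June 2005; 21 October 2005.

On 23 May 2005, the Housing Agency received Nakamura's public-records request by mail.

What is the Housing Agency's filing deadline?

May 29, 2006

1 year after 23 May 2005 is May 23, 2006.
Service was by mail, adding 5 days: May 23, 2006 + 5 days = May 28, 2006.
May 28, 2006 is Sunday. The next qualifying day is May 29, 2006.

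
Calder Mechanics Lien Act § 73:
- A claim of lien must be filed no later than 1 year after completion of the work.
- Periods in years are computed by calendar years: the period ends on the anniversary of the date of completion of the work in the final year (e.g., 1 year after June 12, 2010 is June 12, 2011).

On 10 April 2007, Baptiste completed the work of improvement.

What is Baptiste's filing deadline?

1 year after 10 April 2007 is April 10, 2008.

April 10, 2008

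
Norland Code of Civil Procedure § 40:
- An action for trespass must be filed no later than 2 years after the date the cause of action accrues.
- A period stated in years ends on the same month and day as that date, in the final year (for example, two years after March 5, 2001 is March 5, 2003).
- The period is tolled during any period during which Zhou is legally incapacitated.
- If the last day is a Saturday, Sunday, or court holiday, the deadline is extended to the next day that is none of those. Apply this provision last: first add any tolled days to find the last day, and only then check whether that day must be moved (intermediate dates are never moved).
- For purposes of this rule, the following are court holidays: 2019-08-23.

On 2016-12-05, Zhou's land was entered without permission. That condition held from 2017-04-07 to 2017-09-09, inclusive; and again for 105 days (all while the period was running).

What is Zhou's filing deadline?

2 years after 2016-12-05 is December 5, 2018.
From April 7, 2017 through September 9, 2017 inclusive is 156 days; tolling adds 156 days: December 5, 2018 + 156 days = May 10, 2019.
Tolling adds 105 days: May 10, 2019 + 105 days = August 23, 2019.
August 23, 2019 is a listed holiday; August 24, 2019 is Saturday; August 25, 2019 is Sunday. The next qualifying day is August 26, 2019.

August 26, 2019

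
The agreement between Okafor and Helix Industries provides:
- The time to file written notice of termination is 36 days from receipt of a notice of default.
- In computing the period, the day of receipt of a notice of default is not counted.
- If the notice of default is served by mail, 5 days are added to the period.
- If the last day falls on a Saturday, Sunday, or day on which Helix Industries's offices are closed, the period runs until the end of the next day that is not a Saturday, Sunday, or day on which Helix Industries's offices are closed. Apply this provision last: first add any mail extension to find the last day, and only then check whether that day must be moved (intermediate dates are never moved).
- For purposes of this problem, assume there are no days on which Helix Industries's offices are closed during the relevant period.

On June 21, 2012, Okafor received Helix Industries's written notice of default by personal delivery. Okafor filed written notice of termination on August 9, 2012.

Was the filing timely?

36 days after June 21, 2012 is July 27, 2012.
Service was not by mail, so no mail extension applies.
July 27, 2012 is a Friday and not a day on which Helix Industries's offices are closed, so no extension applies.
The deadline is July 27, 2012; the filing on August 9, 2012 is after that date.

No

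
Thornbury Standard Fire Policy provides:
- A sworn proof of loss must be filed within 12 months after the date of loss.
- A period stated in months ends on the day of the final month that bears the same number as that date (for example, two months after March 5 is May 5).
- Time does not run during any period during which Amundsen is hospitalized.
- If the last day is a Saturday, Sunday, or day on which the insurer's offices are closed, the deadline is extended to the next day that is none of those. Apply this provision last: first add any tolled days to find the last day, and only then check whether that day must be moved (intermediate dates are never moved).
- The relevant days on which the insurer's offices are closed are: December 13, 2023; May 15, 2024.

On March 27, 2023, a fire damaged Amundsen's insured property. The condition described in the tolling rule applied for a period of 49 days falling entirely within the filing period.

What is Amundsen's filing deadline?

May 16, 2024

12 months after March 27, 2023 is March 27, 2024.
Tolling adds 49 days: March 27, 2024 + 49 days = May 15, 2024.
May 15, 2024 is a listed holiday. The next qualifying day is May 16, 2024.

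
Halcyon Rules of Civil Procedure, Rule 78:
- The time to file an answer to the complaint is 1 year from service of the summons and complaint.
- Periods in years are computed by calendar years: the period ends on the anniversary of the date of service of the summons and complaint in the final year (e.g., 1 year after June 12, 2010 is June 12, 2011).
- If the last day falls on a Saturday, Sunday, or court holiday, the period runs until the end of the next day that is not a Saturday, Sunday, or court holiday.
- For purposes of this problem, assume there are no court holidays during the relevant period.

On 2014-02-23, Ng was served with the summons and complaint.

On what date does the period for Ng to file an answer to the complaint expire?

February 23, 2015

1 year after 2014-02-23 is February 23, 2015.
February 23, 2015 is a Monday and not a court holiday, so no extension applies.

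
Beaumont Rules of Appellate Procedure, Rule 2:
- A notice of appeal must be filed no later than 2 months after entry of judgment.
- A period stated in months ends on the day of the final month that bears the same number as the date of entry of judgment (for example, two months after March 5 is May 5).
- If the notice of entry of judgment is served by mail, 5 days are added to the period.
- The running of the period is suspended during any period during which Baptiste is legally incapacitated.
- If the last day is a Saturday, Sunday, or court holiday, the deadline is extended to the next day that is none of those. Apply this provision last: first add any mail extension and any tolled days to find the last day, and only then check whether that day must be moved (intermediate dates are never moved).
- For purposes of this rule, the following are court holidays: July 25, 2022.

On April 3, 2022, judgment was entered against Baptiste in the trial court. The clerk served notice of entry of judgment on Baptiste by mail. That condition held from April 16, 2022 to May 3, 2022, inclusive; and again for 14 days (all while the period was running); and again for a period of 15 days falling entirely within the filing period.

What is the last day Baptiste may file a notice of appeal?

2 months after April 3, 2022 is June 3, 2022.
Service was by mail, adding 5 days: June 3, 2022 + 5 days = June 8, 2022.
From April 16, 2022 through May 3, 2022 inclusive is 18 days; tolling adds 18 days: June 8, 2022 + 18 days = June 26, 2022.
Tolling adds 14 days: June 26, 2022 + 14 days = July 10, 2022.
Tolling adds 15 days: July 10, 2022 + 15 days = July 25, 2022.
July 25, 2022 is a listed holiday. The next qualifying day is July 26, 2022.

July 26, 2022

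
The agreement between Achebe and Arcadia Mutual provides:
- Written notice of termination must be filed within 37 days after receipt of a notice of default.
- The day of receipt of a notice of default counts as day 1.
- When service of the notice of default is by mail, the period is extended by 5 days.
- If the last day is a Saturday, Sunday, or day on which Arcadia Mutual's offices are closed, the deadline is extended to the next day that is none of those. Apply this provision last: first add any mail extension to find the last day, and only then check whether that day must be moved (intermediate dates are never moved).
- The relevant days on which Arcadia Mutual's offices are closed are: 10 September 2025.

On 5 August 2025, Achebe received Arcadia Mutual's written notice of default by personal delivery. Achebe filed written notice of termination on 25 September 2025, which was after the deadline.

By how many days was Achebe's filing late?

14 days

Counting 5 August 2025 as day 1, day 37 is September 10, 2025.
Service was not by mail, so no mail extension applies.
September 10, 2025 is a listed holiday. The next qualifying day is September 11, 2025.
The deadline is September 11, 2025; from September 11, 2025 to September 25, 2025 is 14 days.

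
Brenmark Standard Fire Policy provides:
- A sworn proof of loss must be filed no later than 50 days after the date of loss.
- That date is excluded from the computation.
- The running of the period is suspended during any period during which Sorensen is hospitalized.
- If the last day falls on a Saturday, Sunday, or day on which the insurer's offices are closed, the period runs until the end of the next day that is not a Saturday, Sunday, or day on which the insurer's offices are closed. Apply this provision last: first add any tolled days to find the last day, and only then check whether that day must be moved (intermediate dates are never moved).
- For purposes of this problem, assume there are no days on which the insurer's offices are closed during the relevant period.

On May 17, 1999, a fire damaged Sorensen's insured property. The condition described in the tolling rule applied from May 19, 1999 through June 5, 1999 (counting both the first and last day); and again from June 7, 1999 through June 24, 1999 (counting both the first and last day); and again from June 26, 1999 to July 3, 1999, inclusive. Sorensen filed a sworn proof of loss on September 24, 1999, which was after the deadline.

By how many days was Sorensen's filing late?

36 days

50 days after May 17, 1999 is July 6, 1999.
From May 19, 1999 through June 5, 1999 inclusive is 18 days; tolling adds 18 days: July 6, 1999 + 18 days = July 24, 1999.
From June 7, 1999 through June 24, 1999 inclusive is 18 days; tolling adds 18 days: July 24, 1999 + 18 days = August 11, 1999.
From June 26, 1999 through July 3, 1999 inclusive is 8 days; tolling adds 8 days: August 11, 1999 + 8 days = August 19, 1999.
August 19, 1999 is a Thursday and not a day on which the insurer's offices are closed, so no extension applies.
The deadline is August 19, 1999; from August 19, 1999 to September 24, 1999 is 36 days.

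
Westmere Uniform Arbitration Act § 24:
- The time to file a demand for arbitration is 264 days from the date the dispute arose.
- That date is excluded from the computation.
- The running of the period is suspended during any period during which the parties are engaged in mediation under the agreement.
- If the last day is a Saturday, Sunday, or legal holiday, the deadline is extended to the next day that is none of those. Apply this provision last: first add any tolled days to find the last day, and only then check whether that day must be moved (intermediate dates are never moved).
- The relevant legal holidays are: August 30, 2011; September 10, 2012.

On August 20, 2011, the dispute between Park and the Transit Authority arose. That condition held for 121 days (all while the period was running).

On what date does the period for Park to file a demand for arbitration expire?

264 days after August 20, 2011 is May 10, 2012.
Tolling adds 121 days: May 10, 2012 + 121 days = September 8, 2012.
September 8, 2012 is Saturday; September 9, 2012 is Sunday; September 10, 2012 is a listed holiday. The next qualifying day is September 11, 2012.

September 11, 2012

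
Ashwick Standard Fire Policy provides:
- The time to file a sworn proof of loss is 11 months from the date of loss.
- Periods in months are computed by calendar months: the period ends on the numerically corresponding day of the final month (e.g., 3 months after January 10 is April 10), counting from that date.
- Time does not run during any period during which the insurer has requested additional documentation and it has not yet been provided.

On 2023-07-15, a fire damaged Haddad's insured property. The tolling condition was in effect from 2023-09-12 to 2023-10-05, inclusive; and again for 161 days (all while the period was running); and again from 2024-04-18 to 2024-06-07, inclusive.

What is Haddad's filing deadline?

February 6, 2025

11 months after 2023-07-15 is June 15, 2024.
From September 12, 2023 through October 5, 2023 inclusive is 24 days; tolling adds 24 days: June 15, 2024 + 24 days = July 9, 2024.
Tolling adds 161 days: July 9, 2024 + 161 days = December 17, 2024.
From April 18, 2024 through June 7, 2024 inclusive is 51 days; tolling adds 51 days: December 17, 2024 + 51 days = February 6, 2025.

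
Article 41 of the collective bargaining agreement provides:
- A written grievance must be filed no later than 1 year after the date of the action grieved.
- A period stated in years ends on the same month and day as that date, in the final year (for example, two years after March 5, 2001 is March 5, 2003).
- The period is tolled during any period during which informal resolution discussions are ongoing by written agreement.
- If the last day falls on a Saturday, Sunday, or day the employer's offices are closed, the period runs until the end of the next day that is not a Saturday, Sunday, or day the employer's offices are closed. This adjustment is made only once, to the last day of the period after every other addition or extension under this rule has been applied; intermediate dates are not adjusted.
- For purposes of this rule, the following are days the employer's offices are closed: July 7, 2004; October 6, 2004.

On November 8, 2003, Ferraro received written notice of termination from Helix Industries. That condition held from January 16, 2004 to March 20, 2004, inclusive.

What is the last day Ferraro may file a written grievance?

January 12, 2005

1 year after November 8, 2003 is November 8, 2004.
From January 16, 2004 through March 20, 2004 inclusive is 65 days; tolling adds 65 days: November 8, 2004 + 65 days = January 12, 2005.
January 12, 2005 is a Wednesday and not a day the employer's offices are closed, so no extension applies.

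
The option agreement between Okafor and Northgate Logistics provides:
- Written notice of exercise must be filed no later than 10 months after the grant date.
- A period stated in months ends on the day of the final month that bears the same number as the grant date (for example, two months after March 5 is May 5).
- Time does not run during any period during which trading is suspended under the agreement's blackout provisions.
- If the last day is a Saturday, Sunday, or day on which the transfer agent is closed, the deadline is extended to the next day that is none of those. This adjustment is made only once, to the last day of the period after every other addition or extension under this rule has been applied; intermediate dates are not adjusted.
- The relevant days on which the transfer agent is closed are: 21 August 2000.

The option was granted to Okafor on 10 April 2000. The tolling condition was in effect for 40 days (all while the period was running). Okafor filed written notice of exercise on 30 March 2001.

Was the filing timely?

10 months after 10 April 2000 is February 10, 2001.
Tolling adds 40 days: February 10, 2001 + 40 days = March 22, 2001.
March 22, 2001 is a Thursday and not a day on which the transfer agent is closed, so no extension applies.
The deadline is March 22, 2001; the filing on March 30, 2001 is after that date.

No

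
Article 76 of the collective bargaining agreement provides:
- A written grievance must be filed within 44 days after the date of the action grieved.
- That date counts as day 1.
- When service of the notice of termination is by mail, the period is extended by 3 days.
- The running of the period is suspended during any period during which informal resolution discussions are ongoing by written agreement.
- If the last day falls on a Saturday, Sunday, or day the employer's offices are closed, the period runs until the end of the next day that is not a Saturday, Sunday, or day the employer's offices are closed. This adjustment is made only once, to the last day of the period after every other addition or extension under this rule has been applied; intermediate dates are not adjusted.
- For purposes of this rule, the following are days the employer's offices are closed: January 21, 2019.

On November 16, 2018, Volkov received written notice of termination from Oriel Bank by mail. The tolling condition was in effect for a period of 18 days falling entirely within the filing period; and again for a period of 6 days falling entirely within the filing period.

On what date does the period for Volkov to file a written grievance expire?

Counting November 16, 2018 as day 1, day 44 is December 29, 2018.
Service was by mail, adding 3 days: December 29, 2018 + 3 days = January 1, 2019.
Tolling adds 18 days: January 1, 2019 + 18 days = January 19, 2019.
Tolling adds 6 days: January 19, 2019 + 6 days = January 25, 2019.
January 25, 2019 is a Friday and not a day the employer's offices are closed, so no extension applies.

January 25, 2019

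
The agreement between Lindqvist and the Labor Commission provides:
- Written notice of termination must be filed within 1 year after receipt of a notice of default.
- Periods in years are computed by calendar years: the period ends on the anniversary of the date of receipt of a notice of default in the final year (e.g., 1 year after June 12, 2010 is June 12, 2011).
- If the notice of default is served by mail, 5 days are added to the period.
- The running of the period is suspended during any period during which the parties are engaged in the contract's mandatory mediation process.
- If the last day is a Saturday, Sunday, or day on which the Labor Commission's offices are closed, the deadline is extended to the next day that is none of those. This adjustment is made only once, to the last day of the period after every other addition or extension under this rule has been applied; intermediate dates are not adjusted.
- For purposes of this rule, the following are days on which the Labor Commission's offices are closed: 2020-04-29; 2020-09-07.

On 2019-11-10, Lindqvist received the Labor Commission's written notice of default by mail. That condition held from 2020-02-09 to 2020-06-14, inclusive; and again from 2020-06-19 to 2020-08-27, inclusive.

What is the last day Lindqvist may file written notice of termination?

1 year after 2019-11-10 is November 10, 2020.
Service was by mail, adding 5 days: November 10, 2020 + 5 days = November 15, 2020.
From February 9, 2020 through June 14, 2020 inclusive is 127 days; tolling adds 127 days: November 15, 2020 + 127 days = March 22, 2021.
From June 19, 2020 through August 27, 2020 inclusive is 70 days; tolling adds 70 days: March 22, 2021 + 70 days = May 31, 2021.
May 31, 2021 is a Monday and not a day on which the Labor Commission's offices are closed, so no extension applies.

May 31, 2021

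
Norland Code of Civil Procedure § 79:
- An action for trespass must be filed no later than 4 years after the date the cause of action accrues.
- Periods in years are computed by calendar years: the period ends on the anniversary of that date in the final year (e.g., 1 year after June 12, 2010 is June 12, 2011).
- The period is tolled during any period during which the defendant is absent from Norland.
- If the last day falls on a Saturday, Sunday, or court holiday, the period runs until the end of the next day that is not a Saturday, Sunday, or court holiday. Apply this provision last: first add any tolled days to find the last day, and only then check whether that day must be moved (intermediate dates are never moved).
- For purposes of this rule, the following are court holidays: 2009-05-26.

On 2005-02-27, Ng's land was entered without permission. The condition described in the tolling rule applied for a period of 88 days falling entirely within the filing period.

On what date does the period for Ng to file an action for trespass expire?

4 years after 2005-02-27 is February 27, 2009.
Tolling adds 88 days: February 27, 2009 + 88 days = May 26, 2009.
May 26, 2009 is a listed holiday. The next qualifying day is May 27, 2009.

May 27, 2009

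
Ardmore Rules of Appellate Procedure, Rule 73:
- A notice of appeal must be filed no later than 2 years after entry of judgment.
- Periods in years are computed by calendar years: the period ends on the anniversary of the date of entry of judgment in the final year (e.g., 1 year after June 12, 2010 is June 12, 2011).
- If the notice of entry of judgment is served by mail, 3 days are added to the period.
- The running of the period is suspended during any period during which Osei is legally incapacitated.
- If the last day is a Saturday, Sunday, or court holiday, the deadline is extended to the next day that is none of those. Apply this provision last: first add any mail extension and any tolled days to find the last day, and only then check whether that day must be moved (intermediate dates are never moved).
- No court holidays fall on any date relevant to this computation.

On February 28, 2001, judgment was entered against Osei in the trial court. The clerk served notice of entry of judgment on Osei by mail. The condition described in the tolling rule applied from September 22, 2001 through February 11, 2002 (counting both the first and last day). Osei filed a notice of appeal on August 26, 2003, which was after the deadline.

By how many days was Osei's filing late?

33 days

2 years after February 28, 2001 is February 28, 2003.
Service was by mail, adding 3 days: February 28, 2003 + 3 days = March 3, 2003.
From September 22, 2001 through February 11, 2002 inclusive is 143 days; tolling adds 143 days: March 3, 2003 + 143 days = July 24, 2003.
July 24, 2003 is a Thursday and not a court holiday, so no extension applies.
The deadline is July 24, 2003; from July 24, 2003 to August 26, 2003 is 33 days.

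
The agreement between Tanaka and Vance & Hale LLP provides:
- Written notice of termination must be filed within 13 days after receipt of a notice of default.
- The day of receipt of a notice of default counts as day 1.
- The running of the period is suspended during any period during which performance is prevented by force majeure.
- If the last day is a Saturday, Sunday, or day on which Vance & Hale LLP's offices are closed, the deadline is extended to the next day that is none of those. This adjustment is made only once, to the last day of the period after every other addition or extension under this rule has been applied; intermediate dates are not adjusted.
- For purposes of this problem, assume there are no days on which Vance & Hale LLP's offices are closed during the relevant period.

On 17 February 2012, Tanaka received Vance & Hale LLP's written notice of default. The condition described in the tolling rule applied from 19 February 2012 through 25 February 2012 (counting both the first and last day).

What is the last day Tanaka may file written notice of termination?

Counting 17 February 2012 as day 1, day 13 is February 29, 2012.
From February 19, 2012 through February 25, 2012 inclusive is 7 days; tolling adds 7 days: February 29, 2012 + 7 days = March 7, 2012.
March 7, 2012 is a Wednesday and not a day on which Vance & Hale LLP's offices are closed, so no extension applies.

March 7, 2012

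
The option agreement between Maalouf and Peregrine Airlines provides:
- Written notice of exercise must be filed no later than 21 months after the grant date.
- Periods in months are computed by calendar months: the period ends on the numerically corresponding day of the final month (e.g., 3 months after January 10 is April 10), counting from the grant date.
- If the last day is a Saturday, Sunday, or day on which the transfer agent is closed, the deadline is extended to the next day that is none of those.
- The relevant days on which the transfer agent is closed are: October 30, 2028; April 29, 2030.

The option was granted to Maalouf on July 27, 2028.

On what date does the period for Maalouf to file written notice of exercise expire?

21 months after July 27, 2028 is April 27, 2030.
April 27, 2030 is Saturday; April 28, 2030 is Sunday; April 29, 2030 is a listed holiday. The next qualifying day is April 30, 2030.

April 30, 2030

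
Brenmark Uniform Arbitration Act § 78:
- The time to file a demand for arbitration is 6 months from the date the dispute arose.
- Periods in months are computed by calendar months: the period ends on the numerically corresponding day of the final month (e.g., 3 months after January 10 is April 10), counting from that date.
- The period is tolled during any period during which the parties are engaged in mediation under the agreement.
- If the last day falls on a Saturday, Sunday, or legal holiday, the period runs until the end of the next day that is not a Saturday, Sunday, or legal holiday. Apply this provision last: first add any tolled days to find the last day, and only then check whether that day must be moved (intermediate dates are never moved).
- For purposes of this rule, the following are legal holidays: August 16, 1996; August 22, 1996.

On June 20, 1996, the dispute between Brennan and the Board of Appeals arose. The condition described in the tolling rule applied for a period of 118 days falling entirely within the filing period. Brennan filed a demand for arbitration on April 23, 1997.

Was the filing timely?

No

6 months after June 20, 1996 is December 20, 1996.
Tolling adds 118 days: December 20, 1996 + 118 days = April 17, 1997.
April 17, 1997 is a Thursday and not a legal holiday, so no extension applies.
The deadline is April 17, 1997; the filing on April 23, 1997 is after that date.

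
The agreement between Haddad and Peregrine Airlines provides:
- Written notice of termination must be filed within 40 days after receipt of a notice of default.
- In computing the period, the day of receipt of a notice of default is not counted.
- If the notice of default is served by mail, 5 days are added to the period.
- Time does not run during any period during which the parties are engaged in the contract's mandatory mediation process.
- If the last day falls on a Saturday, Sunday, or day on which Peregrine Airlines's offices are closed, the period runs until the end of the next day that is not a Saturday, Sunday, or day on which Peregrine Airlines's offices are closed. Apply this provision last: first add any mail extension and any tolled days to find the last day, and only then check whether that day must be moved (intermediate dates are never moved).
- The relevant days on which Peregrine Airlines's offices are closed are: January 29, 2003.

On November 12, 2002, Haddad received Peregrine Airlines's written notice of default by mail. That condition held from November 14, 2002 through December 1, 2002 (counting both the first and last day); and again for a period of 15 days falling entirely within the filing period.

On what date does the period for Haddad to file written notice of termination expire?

January 30, 2003

40 days after November 12, 2002 is December 22, 2002.
Service was by mail, adding 5 days: December 22, 2002 + 5 days = December 27, 2002.
From November 14, 2002 through December 1, 2002 inclusive is 18 days; tolling adds 18 days: December 27, 2002 + 18 days = January 14, 2003.
Tolling adds 15 days: January 14, 2003 + 15 days = January 29, 2003.
January 29, 2003 is a listed holiday. The next qualifying day is January 30, 2003.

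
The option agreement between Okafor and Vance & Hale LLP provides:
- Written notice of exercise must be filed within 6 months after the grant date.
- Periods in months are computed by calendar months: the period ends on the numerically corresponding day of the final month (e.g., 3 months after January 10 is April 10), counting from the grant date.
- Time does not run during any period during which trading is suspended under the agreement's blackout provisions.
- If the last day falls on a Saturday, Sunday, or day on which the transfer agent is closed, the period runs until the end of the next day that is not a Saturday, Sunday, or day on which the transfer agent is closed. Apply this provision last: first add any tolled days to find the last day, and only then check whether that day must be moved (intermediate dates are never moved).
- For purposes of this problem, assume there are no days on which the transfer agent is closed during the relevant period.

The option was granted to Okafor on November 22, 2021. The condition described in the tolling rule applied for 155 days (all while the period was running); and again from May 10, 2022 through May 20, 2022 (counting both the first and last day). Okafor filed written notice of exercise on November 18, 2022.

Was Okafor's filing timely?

6 months after November 22, 2021 is May 22, 2022.
Tolling adds 155 days: May 22, 2022 + 155 days = October 24, 2022.
From May 10, 2022 through May 20, 2022 inclusive is 11 days; tolling adds 11 days: October 24, 2022 + 11 days = November 4, 2022.
November 4, 2022 is a Friday and not a day on which the transfer agent is closed, so no extension applies.
The deadline is November 4, 2022; the filing on November 18, 2022 is after that date.

No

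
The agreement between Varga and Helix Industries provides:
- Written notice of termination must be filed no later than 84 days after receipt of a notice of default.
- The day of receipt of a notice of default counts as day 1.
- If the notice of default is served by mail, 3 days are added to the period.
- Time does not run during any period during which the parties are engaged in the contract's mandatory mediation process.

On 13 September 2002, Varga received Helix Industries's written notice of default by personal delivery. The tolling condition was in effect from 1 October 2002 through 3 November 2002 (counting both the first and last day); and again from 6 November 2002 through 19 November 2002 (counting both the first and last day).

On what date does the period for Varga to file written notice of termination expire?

Counting 13 September 2002 as day 1, day 84 is December 5, 2002.
Service was not by mail, so no mail extension applies.
From October 1, 2002 through November 3, 2002 inclusive is 34 days; tolling adds 34 days: December 5, 2002 + 34 days = January 8, 2003.
From November 6, 2002 through November 19, 2002 inclusive is 14 days; tolling adds 14 days: January 8, 2003 + 14 days = January 22, 2003.

January 22, 2003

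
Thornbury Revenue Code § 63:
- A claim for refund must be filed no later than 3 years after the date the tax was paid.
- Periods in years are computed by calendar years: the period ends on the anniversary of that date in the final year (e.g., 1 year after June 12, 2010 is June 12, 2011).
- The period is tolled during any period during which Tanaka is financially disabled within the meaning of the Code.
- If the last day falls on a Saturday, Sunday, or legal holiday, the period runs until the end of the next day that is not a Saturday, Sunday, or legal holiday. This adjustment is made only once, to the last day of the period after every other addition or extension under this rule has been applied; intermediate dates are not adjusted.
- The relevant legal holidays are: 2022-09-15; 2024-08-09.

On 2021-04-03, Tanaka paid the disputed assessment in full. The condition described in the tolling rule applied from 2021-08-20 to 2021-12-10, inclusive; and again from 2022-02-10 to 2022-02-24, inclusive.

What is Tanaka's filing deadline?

August 12, 2024

3 years after 2021-04-03 is April 3, 2024.
From August 20, 2021 through December 10, 2021 inclusive is 113 days; tolling adds 113 days: April 3, 2024 + 113 days = July 25, 2024.
From February 10, 2022 through February 24, 2022 inclusive is 15 days; tolling adds 15 days: July 25, 2024 + 15 days = August 9, 2024.
August 9, 2024 is a listed holiday; August 10, 2024 is Saturday; August 11, 2024 is Sunday. The next qualifying day is August 12, 2024.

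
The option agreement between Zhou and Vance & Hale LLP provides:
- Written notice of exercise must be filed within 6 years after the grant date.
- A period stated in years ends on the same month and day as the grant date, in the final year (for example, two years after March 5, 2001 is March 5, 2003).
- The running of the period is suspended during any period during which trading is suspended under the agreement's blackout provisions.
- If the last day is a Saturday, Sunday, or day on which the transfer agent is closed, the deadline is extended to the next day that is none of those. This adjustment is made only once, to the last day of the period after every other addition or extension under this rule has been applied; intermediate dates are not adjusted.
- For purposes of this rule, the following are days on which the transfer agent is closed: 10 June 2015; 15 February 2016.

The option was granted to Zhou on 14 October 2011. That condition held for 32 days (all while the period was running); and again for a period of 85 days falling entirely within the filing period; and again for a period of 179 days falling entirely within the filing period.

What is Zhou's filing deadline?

6 years after 14 October 2011 is October 14, 2017.
Tolling adds 32 days: October 14, 2017 + 32 days = November 15, 2017.
Tolling adds 85 days: November 15, 2017 + 85 days = February 8, 2018.
Tolling adds 179 days: February 8, 2018 + 179 days = August 6, 2018.
August 6, 2018 is a Monday and not a day on which the transfer agent is closed, so no extension applies.

August 6, 2018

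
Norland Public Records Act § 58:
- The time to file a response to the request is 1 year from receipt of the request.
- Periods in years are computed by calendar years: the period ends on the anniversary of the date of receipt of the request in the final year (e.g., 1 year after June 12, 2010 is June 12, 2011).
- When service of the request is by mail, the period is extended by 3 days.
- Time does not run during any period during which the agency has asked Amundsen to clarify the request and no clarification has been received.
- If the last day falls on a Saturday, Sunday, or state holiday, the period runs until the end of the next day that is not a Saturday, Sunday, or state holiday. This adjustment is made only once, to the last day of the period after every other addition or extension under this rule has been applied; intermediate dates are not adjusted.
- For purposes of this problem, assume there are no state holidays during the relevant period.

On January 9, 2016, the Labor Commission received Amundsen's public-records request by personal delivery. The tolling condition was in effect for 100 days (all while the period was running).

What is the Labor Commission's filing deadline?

April 19, 2017

1 year after January 9, 2016 is January 9, 2017.
Service was not by mail, so no mail extension applies.
Tolling adds 100 days: January 9, 2017 + 100 days = April 19, 2017.
April 19, 2017 is a Wednesday and not a state holiday, so no extension applies.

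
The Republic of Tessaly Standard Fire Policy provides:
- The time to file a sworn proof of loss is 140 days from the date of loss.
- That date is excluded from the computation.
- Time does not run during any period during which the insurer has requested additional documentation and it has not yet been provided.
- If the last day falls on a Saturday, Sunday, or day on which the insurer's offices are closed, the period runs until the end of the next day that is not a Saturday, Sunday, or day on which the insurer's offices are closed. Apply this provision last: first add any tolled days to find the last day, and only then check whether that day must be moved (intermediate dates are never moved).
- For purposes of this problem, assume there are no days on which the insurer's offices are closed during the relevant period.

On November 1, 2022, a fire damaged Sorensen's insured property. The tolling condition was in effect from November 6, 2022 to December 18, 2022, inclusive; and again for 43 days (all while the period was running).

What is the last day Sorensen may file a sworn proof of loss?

June 15, 2023

140 days after November 1, 2022 is March 21, 2023.
From November 6, 2022 through December 18, 2022 inclusive is 43 days; tolling adds 43 days: March 21, 2023 + 43 days = May 3, 2023.
Tolling adds 43 days: May 3, 2023 + 43 days = June 15, 2023.
June 15, 2023 is a Thursday and not a day on which the insurer's offices are closed, so no extension applies.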